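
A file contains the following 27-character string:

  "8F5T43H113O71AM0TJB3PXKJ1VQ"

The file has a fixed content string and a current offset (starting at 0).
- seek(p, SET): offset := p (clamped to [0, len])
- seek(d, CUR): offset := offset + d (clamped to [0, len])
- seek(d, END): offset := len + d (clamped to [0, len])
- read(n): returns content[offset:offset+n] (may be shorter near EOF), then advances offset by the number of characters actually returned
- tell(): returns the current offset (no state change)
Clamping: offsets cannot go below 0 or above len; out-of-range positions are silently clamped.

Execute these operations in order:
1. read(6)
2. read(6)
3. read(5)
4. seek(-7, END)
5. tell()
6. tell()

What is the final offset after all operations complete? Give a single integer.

After 1 (read(6)): returned '8F5T43', offset=6
After 2 (read(6)): returned 'H113O7', offset=12
After 3 (read(5)): returned '1AM0T', offset=17
After 4 (seek(-7, END)): offset=20
After 5 (tell()): offset=20
After 6 (tell()): offset=20

Answer: 20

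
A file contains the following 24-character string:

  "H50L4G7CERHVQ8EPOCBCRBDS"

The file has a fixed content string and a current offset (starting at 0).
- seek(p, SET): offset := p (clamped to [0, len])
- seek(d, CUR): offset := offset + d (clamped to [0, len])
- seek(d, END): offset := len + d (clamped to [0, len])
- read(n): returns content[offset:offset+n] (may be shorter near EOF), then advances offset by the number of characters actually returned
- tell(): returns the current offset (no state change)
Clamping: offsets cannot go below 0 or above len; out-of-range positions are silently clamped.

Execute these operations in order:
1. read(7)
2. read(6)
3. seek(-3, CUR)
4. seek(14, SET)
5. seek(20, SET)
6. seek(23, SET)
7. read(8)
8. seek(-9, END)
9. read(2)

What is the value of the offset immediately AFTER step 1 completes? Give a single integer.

After 1 (read(7)): returned 'H50L4G7', offset=7

Answer: 7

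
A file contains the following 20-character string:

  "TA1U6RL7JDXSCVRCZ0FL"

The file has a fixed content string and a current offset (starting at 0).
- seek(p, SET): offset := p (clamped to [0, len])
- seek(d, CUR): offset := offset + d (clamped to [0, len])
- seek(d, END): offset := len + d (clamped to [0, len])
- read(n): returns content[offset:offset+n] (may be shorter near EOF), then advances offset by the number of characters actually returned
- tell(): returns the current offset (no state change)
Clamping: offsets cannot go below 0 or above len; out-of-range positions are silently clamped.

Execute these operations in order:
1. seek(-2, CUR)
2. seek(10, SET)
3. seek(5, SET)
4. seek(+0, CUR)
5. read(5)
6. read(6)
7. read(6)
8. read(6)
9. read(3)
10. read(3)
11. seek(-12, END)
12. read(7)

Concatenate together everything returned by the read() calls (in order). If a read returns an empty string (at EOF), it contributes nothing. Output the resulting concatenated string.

Answer: RL7JDXSCVRCZ0FLJDXSCVR

Derivation:
After 1 (seek(-2, CUR)): offset=0
After 2 (seek(10, SET)): offset=10
After 3 (seek(5, SET)): offset=5
After 4 (seek(+0, CUR)): offset=5
After 5 (read(5)): returned 'RL7JD', offset=10
After 6 (read(6)): returned 'XSCVRC', offset=16
After 7 (read(6)): returned 'Z0FL', offset=20
After 8 (read(6)): returned '', offset=20
After 9 (read(3)): returned '', offset=20
After 10 (read(3)): returned '', offset=20
After 11 (seek(-12, END)): offset=8
After 12 (read(7)): returned 'JDXSCVR', offset=15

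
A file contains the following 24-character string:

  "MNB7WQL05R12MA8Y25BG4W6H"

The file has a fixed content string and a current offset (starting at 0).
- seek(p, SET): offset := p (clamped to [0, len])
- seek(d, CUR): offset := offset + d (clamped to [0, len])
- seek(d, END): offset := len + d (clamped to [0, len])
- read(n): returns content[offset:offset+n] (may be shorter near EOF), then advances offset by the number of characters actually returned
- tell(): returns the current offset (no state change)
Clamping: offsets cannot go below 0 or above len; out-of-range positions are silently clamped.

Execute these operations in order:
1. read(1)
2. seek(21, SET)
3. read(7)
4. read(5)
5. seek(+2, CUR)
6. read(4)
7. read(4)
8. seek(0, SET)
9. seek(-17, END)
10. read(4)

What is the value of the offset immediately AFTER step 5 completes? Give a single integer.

Answer: 24

Derivation:
After 1 (read(1)): returned 'M', offset=1
After 2 (seek(21, SET)): offset=21
After 3 (read(7)): returned 'W6H', offset=24
After 4 (read(5)): returned '', offset=24
After 5 (seek(+2, CUR)): offset=24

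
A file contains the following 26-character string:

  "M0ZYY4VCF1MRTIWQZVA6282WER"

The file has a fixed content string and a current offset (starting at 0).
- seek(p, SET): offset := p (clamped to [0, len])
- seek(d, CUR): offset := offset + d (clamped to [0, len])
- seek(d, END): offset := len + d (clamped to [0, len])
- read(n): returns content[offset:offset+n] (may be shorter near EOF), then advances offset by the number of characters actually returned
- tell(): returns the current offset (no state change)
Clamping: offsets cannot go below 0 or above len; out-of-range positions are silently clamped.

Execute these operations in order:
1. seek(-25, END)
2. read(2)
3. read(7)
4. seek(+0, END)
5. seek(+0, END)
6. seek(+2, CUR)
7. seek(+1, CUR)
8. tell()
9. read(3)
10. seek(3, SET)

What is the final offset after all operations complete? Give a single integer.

Answer: 3

Derivation:
After 1 (seek(-25, END)): offset=1
After 2 (read(2)): returned '0Z', offset=3
After 3 (read(7)): returned 'YY4VCF1', offset=10
After 4 (seek(+0, END)): offset=26
After 5 (seek(+0, END)): offset=26
After 6 (seek(+2, CUR)): offset=26
After 7 (seek(+1, CUR)): offset=26
After 8 (tell()): offset=26
After 9 (read(3)): returned '', offset=26
After 10 (seek(3, SET)): offset=3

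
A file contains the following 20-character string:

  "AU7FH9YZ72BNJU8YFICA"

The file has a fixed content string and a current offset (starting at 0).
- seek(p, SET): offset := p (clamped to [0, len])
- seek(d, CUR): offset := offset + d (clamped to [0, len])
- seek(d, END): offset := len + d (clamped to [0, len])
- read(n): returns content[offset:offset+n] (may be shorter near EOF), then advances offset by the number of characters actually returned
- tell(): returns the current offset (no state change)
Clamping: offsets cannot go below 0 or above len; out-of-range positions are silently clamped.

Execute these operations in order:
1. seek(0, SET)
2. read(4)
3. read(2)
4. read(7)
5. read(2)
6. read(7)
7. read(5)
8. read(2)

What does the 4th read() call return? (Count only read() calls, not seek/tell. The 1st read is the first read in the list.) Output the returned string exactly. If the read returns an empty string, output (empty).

After 1 (seek(0, SET)): offset=0
After 2 (read(4)): returned 'AU7F', offset=4
After 3 (read(2)): returned 'H9', offset=6
After 4 (read(7)): returned 'YZ72BNJ', offset=13
After 5 (read(2)): returned 'U8', offset=15
After 6 (read(7)): returned 'YFICA', offset=20
After 7 (read(5)): returned '', offset=20
After 8 (read(2)): returned '', offset=20

Answer: U8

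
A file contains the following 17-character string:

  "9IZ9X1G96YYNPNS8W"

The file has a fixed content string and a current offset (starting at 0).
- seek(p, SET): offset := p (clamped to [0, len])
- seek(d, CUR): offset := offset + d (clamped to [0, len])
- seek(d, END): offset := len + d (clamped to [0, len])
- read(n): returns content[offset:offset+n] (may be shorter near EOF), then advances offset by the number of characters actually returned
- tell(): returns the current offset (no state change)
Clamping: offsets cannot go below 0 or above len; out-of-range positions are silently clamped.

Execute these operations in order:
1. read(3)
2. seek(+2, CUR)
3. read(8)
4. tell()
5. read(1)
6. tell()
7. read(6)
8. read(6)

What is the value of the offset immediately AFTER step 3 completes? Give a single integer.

After 1 (read(3)): returned '9IZ', offset=3
After 2 (seek(+2, CUR)): offset=5
After 3 (read(8)): returned '1G96YYNP', offset=13

Answer: 13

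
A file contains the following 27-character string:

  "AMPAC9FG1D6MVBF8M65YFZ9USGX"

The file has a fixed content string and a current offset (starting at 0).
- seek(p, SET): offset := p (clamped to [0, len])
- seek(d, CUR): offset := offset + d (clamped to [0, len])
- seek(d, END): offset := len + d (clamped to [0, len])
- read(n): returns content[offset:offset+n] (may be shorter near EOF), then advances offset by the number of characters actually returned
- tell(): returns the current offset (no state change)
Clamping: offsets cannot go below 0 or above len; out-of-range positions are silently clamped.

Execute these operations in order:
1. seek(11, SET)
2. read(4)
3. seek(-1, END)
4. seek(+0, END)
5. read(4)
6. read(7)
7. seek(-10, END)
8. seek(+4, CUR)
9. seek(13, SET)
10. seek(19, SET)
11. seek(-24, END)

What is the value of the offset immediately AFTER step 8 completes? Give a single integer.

After 1 (seek(11, SET)): offset=11
After 2 (read(4)): returned 'MVBF', offset=15
After 3 (seek(-1, END)): offset=26
After 4 (seek(+0, END)): offset=27
After 5 (read(4)): returned '', offset=27
After 6 (read(7)): returned '', offset=27
After 7 (seek(-10, END)): offset=17
After 8 (seek(+4, CUR)): offset=21

Answer: 21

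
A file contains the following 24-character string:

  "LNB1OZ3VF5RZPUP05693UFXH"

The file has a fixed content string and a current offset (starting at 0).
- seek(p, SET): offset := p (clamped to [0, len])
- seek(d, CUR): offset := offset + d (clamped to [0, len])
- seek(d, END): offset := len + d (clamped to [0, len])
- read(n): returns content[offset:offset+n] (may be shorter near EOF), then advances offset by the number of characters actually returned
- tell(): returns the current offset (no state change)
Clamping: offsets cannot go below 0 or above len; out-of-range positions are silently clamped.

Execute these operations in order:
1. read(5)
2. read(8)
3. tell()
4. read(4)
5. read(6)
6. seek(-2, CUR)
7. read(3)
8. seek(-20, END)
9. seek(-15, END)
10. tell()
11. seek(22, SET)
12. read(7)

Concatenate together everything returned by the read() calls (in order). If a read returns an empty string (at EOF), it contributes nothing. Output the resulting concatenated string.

Answer: LNB1OZ3VF5RZPUP05693UFXFXHXH

Derivation:
After 1 (read(5)): returned 'LNB1O', offset=5
After 2 (read(8)): returned 'Z3VF5RZP', offset=13
After 3 (tell()): offset=13
After 4 (read(4)): returned 'UP05', offset=17
After 5 (read(6)): returned '693UFX', offset=23
After 6 (seek(-2, CUR)): offset=21
After 7 (read(3)): returned 'FXH', offset=24
After 8 (seek(-20, END)): offset=4
After 9 (seek(-15, END)): offset=9
After 10 (tell()): offset=9
After 11 (seek(22, SET)): offset=22
After 12 (read(7)): returned 'XH', offset=24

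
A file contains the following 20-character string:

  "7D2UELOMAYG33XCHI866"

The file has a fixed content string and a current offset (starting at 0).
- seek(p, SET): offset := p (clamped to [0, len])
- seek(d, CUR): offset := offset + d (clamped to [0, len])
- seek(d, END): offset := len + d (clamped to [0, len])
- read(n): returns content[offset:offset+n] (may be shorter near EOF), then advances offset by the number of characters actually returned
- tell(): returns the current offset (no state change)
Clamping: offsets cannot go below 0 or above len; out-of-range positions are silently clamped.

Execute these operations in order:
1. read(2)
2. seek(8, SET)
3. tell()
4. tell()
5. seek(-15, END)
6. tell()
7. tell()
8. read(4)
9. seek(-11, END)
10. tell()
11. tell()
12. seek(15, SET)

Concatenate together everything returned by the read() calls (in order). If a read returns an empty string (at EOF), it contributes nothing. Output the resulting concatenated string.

Answer: 7DLOMA

Derivation:
After 1 (read(2)): returned '7D', offset=2
After 2 (seek(8, SET)): offset=8
After 3 (tell()): offset=8
After 4 (tell()): offset=8
After 5 (seek(-15, END)): offset=5
After 6 (tell()): offset=5
After 7 (tell()): offset=5
After 8 (read(4)): returned 'LOMA', offset=9
After 9 (seek(-11, END)): offset=9
After 10 (tell()): offset=9
After 11 (tell()): offset=9
After 12 (seek(15, SET)): offset=15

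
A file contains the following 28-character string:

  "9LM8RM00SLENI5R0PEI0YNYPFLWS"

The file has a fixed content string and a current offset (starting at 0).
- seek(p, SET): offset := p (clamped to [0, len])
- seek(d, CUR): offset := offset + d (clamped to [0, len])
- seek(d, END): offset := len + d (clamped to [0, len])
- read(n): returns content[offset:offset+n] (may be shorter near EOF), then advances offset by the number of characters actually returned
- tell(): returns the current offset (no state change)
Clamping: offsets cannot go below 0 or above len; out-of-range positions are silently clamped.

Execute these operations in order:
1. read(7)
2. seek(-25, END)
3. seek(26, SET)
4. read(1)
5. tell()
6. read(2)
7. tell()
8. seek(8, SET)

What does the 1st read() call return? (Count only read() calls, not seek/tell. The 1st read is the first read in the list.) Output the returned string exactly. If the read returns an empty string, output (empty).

After 1 (read(7)): returned '9LM8RM0', offset=7
After 2 (seek(-25, END)): offset=3
After 3 (seek(26, SET)): offset=26
After 4 (read(1)): returned 'W', offset=27
After 5 (tell()): offset=27
After 6 (read(2)): returned 'S', offset=28
After 7 (tell()): offset=28
After 8 (seek(8, SET)): offset=8

Answer: 9LM8RM0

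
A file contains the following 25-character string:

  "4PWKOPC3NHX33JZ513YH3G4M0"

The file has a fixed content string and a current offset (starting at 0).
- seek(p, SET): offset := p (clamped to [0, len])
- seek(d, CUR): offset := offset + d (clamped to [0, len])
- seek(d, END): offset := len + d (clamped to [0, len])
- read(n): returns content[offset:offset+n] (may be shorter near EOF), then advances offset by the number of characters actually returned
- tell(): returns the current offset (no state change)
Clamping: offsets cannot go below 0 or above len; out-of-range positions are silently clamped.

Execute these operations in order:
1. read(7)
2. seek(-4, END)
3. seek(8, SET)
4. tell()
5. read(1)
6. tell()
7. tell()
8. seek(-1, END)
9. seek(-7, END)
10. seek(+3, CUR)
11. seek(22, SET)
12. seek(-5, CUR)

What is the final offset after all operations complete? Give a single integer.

Answer: 17

Derivation:
After 1 (read(7)): returned '4PWKOPC', offset=7
After 2 (seek(-4, END)): offset=21
After 3 (seek(8, SET)): offset=8
After 4 (tell()): offset=8
After 5 (read(1)): returned 'N', offset=9
After 6 (tell()): offset=9
After 7 (tell()): offset=9
After 8 (seek(-1, END)): offset=24
After 9 (seek(-7, END)): offset=18
After 10 (seek(+3, CUR)): offset=21
After 11 (seek(22, SET)): offset=22
After 12 (seek(-5, CUR)): offset=17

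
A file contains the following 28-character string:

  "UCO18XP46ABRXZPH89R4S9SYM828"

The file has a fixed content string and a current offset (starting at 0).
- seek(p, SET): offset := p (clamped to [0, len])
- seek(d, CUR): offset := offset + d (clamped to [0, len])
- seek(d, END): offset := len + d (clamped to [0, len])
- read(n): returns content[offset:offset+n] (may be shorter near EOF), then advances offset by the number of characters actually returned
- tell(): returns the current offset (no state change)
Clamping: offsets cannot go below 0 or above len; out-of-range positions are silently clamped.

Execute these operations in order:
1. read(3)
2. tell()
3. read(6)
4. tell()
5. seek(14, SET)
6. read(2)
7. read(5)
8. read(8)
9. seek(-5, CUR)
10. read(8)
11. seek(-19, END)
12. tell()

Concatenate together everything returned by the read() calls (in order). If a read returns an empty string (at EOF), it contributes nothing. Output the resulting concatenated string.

Answer: UCO18XP46PH89R4S9SYM828YM828

Derivation:
After 1 (read(3)): returned 'UCO', offset=3
After 2 (tell()): offset=3
After 3 (read(6)): returned '18XP46', offset=9
After 4 (tell()): offset=9
After 5 (seek(14, SET)): offset=14
After 6 (read(2)): returned 'PH', offset=16
After 7 (read(5)): returned '89R4S', offset=21
After 8 (read(8)): returned '9SYM828', offset=28
After 9 (seek(-5, CUR)): offset=23
After 10 (read(8)): returned 'YM828', offset=28
After 11 (seek(-19, END)): offset=9
After 12 (tell()): offset=9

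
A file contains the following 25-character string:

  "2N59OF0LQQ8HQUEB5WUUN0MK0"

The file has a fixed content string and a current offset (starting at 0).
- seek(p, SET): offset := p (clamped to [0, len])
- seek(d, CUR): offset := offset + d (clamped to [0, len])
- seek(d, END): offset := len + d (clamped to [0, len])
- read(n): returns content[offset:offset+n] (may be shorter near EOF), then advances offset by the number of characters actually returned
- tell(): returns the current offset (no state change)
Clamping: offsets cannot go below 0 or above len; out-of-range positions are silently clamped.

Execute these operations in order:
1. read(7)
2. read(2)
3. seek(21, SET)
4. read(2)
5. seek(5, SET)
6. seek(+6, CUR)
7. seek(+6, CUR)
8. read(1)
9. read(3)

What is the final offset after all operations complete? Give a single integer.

Answer: 21

Derivation:
After 1 (read(7)): returned '2N59OF0', offset=7
After 2 (read(2)): returned 'LQ', offset=9
After 3 (seek(21, SET)): offset=21
After 4 (read(2)): returned '0M', offset=23
After 5 (seek(5, SET)): offset=5
After 6 (seek(+6, CUR)): offset=11
After 7 (seek(+6, CUR)): offset=17
After 8 (read(1)): returned 'W', offset=18
After 9 (read(3)): returned 'UUN', offset=21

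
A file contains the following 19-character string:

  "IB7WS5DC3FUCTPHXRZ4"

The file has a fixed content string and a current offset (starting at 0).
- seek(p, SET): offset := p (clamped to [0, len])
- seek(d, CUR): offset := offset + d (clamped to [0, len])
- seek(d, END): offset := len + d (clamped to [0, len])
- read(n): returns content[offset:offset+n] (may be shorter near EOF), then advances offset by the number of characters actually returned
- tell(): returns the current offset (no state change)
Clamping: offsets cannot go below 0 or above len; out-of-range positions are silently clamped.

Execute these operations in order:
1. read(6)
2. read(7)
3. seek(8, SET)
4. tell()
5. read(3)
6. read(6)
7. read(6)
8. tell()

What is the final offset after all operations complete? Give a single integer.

Answer: 19

Derivation:
After 1 (read(6)): returned 'IB7WS5', offset=6
After 2 (read(7)): returned 'DC3FUCT', offset=13
After 3 (seek(8, SET)): offset=8
After 4 (tell()): offset=8
After 5 (read(3)): returned '3FU', offset=11
After 6 (read(6)): returned 'CTPHXR', offset=17
After 7 (read(6)): returned 'Z4', offset=19
After 8 (tell()): offset=19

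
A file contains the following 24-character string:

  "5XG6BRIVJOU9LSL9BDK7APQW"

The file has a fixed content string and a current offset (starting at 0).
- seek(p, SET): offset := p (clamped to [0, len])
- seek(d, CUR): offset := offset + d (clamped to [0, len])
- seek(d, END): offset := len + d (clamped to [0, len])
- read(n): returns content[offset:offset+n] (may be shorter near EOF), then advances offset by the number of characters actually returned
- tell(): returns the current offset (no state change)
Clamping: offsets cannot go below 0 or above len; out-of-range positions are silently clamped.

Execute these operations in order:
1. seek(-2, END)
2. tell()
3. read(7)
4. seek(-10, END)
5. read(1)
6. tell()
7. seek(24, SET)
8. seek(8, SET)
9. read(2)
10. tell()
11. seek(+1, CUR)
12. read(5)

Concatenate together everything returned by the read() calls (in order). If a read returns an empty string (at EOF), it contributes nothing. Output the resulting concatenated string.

Answer: QWLJO9LSL9

Derivation:
After 1 (seek(-2, END)): offset=22
After 2 (tell()): offset=22
After 3 (read(7)): returned 'QW', offset=24
After 4 (seek(-10, END)): offset=14
After 5 (read(1)): returned 'L', offset=15
After 6 (tell()): offset=15
After 7 (seek(24, SET)): offset=24
After 8 (seek(8, SET)): offset=8
After 9 (read(2)): returned 'JO', offset=10
After 10 (tell()): offset=10
After 11 (seek(+1, CUR)): offset=11
After 12 (read(5)): returned '9LSL9', offset=16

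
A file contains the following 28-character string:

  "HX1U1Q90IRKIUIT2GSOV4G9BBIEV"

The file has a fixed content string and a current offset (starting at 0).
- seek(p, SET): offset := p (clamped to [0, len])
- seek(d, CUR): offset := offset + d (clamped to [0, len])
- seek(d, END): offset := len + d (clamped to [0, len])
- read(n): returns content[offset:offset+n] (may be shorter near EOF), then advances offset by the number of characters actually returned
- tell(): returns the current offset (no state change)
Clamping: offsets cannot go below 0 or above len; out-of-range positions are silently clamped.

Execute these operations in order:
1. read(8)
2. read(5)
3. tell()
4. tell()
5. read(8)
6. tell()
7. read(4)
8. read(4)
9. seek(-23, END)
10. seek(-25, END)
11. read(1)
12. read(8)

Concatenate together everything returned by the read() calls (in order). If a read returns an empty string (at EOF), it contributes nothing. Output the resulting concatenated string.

Answer: HX1U1Q90IRKIUIT2GSOV4G9BBIEVU1Q90IRKI

Derivation:
After 1 (read(8)): returned 'HX1U1Q90', offset=8
After 2 (read(5)): returned 'IRKIU', offset=13
After 3 (tell()): offset=13
After 4 (tell()): offset=13
After 5 (read(8)): returned 'IT2GSOV4', offset=21
After 6 (tell()): offset=21
After 7 (read(4)): returned 'G9BB', offset=25
After 8 (read(4)): returned 'IEV', offset=28
After 9 (seek(-23, END)): offset=5
After 10 (seek(-25, END)): offset=3
After 11 (read(1)): returned 'U', offset=4
After 12 (read(8)): returned '1Q90IRKI', offset=12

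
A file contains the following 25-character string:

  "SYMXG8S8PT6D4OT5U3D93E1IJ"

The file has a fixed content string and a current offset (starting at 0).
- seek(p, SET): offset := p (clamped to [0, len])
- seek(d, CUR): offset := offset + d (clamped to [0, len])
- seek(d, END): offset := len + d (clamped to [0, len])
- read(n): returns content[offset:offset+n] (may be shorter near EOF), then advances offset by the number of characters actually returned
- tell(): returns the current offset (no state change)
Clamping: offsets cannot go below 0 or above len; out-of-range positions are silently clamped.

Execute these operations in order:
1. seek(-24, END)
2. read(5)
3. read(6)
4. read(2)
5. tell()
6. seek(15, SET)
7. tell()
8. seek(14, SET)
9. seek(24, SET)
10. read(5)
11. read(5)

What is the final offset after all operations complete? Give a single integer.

Answer: 25

Derivation:
After 1 (seek(-24, END)): offset=1
After 2 (read(5)): returned 'YMXG8', offset=6
After 3 (read(6)): returned 'S8PT6D', offset=12
After 4 (read(2)): returned '4O', offset=14
After 5 (tell()): offset=14
After 6 (seek(15, SET)): offset=15
After 7 (tell()): offset=15
After 8 (seek(14, SET)): offset=14
After 9 (seek(24, SET)): offset=24
After 10 (read(5)): returned 'J', offset=25
After 11 (read(5)): returned '', offset=25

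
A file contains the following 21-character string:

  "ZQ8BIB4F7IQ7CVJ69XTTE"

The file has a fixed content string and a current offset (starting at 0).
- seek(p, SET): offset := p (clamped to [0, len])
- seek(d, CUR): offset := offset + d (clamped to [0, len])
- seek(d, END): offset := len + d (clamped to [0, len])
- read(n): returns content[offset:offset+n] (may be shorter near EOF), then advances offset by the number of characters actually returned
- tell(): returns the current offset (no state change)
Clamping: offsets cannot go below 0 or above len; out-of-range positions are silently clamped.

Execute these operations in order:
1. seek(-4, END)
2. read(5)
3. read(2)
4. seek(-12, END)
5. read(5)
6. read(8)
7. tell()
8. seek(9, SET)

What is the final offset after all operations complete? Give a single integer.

Answer: 9

Derivation:
After 1 (seek(-4, END)): offset=17
After 2 (read(5)): returned 'XTTE', offset=21
After 3 (read(2)): returned '', offset=21
After 4 (seek(-12, END)): offset=9
After 5 (read(5)): returned 'IQ7CV', offset=14
After 6 (read(8)): returned 'J69XTTE', offset=21
After 7 (tell()): offset=21
After 8 (seek(9, SET)): offset=9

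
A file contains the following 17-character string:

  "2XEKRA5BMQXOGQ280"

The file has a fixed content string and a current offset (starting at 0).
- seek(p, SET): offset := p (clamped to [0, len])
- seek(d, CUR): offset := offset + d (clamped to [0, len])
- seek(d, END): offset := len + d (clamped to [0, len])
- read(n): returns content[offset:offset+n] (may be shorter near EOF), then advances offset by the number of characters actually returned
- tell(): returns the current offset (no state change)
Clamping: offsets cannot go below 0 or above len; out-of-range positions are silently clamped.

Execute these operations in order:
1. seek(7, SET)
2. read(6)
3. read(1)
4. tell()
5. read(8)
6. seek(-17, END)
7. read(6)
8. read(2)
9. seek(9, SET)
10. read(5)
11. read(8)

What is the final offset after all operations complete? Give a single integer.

After 1 (seek(7, SET)): offset=7
After 2 (read(6)): returned 'BMQXOG', offset=13
After 3 (read(1)): returned 'Q', offset=14
After 4 (tell()): offset=14
After 5 (read(8)): returned '280', offset=17
After 6 (seek(-17, END)): offset=0
After 7 (read(6)): returned '2XEKRA', offset=6
After 8 (read(2)): returned '5B', offset=8
After 9 (seek(9, SET)): offset=9
After 10 (read(5)): returned 'QXOGQ', offset=14
After 11 (read(8)): returned '280', offset=17

Answer: 17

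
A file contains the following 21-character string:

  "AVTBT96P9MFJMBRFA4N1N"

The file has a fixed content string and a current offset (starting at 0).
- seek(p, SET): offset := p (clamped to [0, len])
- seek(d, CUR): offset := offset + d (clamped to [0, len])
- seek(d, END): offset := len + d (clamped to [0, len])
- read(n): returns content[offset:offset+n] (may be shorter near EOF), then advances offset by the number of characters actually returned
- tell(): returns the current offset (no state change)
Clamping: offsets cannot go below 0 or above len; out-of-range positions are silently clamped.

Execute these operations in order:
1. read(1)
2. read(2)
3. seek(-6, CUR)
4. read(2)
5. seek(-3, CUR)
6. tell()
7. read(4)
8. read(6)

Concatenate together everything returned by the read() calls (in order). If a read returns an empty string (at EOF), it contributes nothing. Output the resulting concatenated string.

Answer: AVTAVAVTBT96P9M

Derivation:
After 1 (read(1)): returned 'A', offset=1
After 2 (read(2)): returned 'VT', offset=3
After 3 (seek(-6, CUR)): offset=0
After 4 (read(2)): returned 'AV', offset=2
After 5 (seek(-3, CUR)): offset=0
After 6 (tell()): offset=0
After 7 (read(4)): returned 'AVTB', offset=4
After 8 (read(6)): returned 'T96P9M', offset=10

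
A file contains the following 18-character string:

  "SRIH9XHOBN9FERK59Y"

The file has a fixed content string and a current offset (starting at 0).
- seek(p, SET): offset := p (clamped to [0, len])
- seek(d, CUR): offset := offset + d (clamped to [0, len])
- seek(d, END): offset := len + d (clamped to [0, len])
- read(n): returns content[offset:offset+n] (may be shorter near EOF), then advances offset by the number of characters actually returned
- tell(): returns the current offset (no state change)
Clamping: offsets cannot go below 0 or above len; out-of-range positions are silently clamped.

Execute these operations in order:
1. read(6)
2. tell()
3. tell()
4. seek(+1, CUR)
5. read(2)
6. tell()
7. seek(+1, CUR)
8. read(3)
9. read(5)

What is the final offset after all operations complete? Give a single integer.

Answer: 18

Derivation:
After 1 (read(6)): returned 'SRIH9X', offset=6
After 2 (tell()): offset=6
After 3 (tell()): offset=6
After 4 (seek(+1, CUR)): offset=7
After 5 (read(2)): returned 'OB', offset=9
After 6 (tell()): offset=9
After 7 (seek(+1, CUR)): offset=10
After 8 (read(3)): returned '9FE', offset=13
After 9 (read(5)): returned 'RK59Y', offset=18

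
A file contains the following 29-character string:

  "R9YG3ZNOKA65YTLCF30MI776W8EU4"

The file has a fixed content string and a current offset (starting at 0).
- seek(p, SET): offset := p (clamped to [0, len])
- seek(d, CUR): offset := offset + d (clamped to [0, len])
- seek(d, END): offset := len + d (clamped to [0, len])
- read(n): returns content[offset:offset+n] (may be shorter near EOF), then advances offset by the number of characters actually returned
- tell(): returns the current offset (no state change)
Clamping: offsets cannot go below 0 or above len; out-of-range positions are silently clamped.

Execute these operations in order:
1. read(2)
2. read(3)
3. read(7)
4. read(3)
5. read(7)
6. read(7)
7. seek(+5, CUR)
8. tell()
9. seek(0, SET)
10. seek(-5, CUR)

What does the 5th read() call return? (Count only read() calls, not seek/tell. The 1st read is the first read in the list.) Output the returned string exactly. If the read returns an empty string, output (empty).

After 1 (read(2)): returned 'R9', offset=2
After 2 (read(3)): returned 'YG3', offset=5
After 3 (read(7)): returned 'ZNOKA65', offset=12
After 4 (read(3)): returned 'YTL', offset=15
After 5 (read(7)): returned 'CF30MI7', offset=22
After 6 (read(7)): returned '76W8EU4', offset=29
After 7 (seek(+5, CUR)): offset=29
After 8 (tell()): offset=29
After 9 (seek(0, SET)): offset=0
After 10 (seek(-5, CUR)): offset=0

Answer: CF30MI7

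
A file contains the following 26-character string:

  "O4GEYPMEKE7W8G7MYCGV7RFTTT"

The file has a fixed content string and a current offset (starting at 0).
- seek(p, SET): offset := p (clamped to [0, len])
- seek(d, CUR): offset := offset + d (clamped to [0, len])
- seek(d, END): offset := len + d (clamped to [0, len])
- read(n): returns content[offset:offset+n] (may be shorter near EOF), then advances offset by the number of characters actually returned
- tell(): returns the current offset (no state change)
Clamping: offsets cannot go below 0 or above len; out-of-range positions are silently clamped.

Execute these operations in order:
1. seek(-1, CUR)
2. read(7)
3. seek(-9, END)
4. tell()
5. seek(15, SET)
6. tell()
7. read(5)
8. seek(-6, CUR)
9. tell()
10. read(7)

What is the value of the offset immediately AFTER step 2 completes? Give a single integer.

After 1 (seek(-1, CUR)): offset=0
After 2 (read(7)): returned 'O4GEYPM', offset=7

Answer: 7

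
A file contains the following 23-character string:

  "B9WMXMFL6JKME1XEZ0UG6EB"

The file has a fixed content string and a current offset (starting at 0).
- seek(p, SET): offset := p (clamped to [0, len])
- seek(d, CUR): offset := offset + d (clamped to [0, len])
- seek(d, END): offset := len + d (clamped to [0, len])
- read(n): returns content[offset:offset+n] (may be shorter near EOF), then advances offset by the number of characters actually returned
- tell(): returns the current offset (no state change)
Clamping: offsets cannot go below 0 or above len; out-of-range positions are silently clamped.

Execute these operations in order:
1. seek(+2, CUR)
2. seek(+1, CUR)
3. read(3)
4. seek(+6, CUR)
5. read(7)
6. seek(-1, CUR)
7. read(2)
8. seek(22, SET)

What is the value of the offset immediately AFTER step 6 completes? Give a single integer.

Answer: 18

Derivation:
After 1 (seek(+2, CUR)): offset=2
After 2 (seek(+1, CUR)): offset=3
After 3 (read(3)): returned 'MXM', offset=6
After 4 (seek(+6, CUR)): offset=12
After 5 (read(7)): returned 'E1XEZ0U', offset=19
After 6 (seek(-1, CUR)): offset=18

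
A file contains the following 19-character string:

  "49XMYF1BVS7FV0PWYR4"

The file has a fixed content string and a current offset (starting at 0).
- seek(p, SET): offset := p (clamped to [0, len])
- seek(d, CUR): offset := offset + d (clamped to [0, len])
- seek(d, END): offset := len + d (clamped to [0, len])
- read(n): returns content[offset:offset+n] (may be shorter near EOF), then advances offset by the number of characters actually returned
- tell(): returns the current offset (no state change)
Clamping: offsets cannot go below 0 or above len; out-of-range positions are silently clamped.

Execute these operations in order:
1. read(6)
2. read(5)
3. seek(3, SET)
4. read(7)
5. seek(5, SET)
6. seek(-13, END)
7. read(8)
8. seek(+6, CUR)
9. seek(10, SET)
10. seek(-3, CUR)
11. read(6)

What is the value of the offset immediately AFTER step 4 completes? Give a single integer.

Answer: 10

Derivation:
After 1 (read(6)): returned '49XMYF', offset=6
After 2 (read(5)): returned '1BVS7', offset=11
After 3 (seek(3, SET)): offset=3
After 4 (read(7)): returned 'MYF1BVS', offset=10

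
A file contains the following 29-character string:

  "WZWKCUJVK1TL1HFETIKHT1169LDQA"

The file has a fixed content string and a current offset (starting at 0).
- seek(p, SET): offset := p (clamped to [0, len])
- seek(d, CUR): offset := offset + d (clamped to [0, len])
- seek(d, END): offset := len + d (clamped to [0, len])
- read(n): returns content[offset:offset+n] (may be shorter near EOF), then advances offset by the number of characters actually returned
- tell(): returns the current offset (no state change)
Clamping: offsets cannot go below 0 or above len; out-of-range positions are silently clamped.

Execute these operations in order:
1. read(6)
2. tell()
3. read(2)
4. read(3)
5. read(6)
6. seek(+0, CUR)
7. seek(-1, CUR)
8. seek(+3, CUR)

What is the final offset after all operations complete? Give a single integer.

After 1 (read(6)): returned 'WZWKCU', offset=6
After 2 (tell()): offset=6
After 3 (read(2)): returned 'JV', offset=8
After 4 (read(3)): returned 'K1T', offset=11
After 5 (read(6)): returned 'L1HFET', offset=17
After 6 (seek(+0, CUR)): offset=17
After 7 (seek(-1, CUR)): offset=16
After 8 (seek(+3, CUR)): offset=19

Answer: 19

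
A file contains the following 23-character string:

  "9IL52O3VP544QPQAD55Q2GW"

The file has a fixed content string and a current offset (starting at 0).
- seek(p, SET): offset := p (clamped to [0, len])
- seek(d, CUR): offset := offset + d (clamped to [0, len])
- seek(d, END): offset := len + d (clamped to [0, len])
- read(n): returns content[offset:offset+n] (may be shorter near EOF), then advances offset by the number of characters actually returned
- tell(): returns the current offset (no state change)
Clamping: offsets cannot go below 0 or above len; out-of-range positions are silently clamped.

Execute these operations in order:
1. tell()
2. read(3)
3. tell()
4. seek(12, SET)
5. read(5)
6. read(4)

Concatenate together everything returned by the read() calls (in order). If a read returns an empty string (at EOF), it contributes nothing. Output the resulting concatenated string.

After 1 (tell()): offset=0
After 2 (read(3)): returned '9IL', offset=3
After 3 (tell()): offset=3
After 4 (seek(12, SET)): offset=12
After 5 (read(5)): returned 'QPQAD', offset=17
After 6 (read(4)): returned '55Q2', offset=21

Answer: 9ILQPQAD55Q2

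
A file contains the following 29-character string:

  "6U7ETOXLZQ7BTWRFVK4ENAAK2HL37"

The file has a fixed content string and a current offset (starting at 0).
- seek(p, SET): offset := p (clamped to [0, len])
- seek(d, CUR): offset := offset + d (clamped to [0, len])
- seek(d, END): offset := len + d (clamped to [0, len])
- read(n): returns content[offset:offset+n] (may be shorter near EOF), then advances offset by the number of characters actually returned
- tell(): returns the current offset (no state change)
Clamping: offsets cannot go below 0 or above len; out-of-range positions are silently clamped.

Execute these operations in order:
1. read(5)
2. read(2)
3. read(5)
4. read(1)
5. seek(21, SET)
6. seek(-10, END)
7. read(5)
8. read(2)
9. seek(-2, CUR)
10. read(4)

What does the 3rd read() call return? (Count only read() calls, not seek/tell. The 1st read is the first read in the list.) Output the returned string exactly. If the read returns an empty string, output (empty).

Answer: LZQ7B

Derivation:
After 1 (read(5)): returned '6U7ET', offset=5
After 2 (read(2)): returned 'OX', offset=7
After 3 (read(5)): returned 'LZQ7B', offset=12
After 4 (read(1)): returned 'T', offset=13
After 5 (seek(21, SET)): offset=21
After 6 (seek(-10, END)): offset=19
After 7 (read(5)): returned 'ENAAK', offset=24
After 8 (read(2)): returned '2H', offset=26
After 9 (seek(-2, CUR)): offset=24
After 10 (read(4)): returned '2HL3', offset=28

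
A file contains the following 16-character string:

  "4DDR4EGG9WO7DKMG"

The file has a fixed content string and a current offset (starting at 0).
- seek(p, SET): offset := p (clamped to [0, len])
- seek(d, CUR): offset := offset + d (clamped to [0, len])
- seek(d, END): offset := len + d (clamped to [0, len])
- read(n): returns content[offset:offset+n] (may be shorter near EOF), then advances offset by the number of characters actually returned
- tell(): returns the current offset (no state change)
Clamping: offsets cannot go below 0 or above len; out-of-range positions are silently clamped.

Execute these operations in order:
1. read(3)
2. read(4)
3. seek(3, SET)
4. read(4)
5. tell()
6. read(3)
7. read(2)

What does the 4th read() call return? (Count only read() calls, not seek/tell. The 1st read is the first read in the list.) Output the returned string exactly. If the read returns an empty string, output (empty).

Answer: G9W

Derivation:
After 1 (read(3)): returned '4DD', offset=3
After 2 (read(4)): returned 'R4EG', offset=7
After 3 (seek(3, SET)): offset=3
After 4 (read(4)): returned 'R4EG', offset=7
After 5 (tell()): offset=7
After 6 (read(3)): returned 'G9W', offset=10
After 7 (read(2)): returned 'O7', offset=12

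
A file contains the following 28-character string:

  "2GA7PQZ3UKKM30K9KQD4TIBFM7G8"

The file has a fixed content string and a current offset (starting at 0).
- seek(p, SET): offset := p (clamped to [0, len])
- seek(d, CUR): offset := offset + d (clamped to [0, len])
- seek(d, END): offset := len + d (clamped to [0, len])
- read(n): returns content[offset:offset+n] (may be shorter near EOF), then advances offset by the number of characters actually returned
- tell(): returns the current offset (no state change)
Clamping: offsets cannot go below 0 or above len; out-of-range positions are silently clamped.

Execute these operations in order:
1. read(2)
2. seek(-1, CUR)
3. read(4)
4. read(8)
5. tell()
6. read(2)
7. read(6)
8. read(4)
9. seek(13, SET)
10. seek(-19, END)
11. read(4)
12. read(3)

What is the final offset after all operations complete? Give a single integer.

After 1 (read(2)): returned '2G', offset=2
After 2 (seek(-1, CUR)): offset=1
After 3 (read(4)): returned 'GA7P', offset=5
After 4 (read(8)): returned 'QZ3UKKM3', offset=13
After 5 (tell()): offset=13
After 6 (read(2)): returned '0K', offset=15
After 7 (read(6)): returned '9KQD4T', offset=21
After 8 (read(4)): returned 'IBFM', offset=25
After 9 (seek(13, SET)): offset=13
After 10 (seek(-19, END)): offset=9
After 11 (read(4)): returned 'KKM3', offset=13
After 12 (read(3)): returned '0K9', offset=16

Answer: 16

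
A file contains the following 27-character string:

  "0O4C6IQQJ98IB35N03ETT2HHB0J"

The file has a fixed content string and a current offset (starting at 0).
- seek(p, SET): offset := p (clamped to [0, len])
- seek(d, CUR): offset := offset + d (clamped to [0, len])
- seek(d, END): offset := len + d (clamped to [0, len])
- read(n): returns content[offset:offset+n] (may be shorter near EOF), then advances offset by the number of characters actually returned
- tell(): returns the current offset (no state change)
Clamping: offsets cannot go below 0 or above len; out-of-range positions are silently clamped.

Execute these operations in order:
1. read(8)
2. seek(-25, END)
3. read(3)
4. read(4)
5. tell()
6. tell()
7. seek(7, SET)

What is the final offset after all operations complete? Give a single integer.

After 1 (read(8)): returned '0O4C6IQQ', offset=8
After 2 (seek(-25, END)): offset=2
After 3 (read(3)): returned '4C6', offset=5
After 4 (read(4)): returned 'IQQJ', offset=9
After 5 (tell()): offset=9
After 6 (tell()): offset=9
After 7 (seek(7, SET)): offset=7

Answer: 7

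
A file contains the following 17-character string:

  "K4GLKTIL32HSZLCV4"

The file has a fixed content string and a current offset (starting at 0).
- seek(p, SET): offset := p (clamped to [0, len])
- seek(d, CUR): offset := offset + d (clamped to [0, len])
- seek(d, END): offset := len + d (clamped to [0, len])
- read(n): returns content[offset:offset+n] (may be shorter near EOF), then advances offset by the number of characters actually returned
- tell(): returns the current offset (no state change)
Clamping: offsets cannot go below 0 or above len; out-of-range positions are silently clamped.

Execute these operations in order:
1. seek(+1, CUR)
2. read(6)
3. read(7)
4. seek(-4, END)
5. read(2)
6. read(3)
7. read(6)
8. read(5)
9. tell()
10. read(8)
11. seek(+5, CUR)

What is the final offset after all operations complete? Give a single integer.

After 1 (seek(+1, CUR)): offset=1
After 2 (read(6)): returned '4GLKTI', offset=7
After 3 (read(7)): returned 'L32HSZL', offset=14
After 4 (seek(-4, END)): offset=13
After 5 (read(2)): returned 'LC', offset=15
After 6 (read(3)): returned 'V4', offset=17
After 7 (read(6)): returned '', offset=17
After 8 (read(5)): returned '', offset=17
After 9 (tell()): offset=17
After 10 (read(8)): returned '', offset=17
After 11 (seek(+5, CUR)): offset=17

Answer: 17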